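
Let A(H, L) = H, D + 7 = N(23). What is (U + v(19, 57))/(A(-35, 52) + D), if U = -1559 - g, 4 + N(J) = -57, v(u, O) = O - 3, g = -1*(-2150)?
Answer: 3655/103 ≈ 35.485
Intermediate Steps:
g = 2150
v(u, O) = -3 + O
N(J) = -61 (N(J) = -4 - 57 = -61)
D = -68 (D = -7 - 61 = -68)
U = -3709 (U = -1559 - 1*2150 = -1559 - 2150 = -3709)
(U + v(19, 57))/(A(-35, 52) + D) = (-3709 + (-3 + 57))/(-35 - 68) = (-3709 + 54)/(-103) = -3655*(-1/103) = 3655/103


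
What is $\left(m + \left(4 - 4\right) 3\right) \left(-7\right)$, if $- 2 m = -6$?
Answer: $-21$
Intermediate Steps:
$m = 3$ ($m = \left(- \frac{1}{2}\right) \left(-6\right) = 3$)
$\left(m + \left(4 - 4\right) 3\right) \left(-7\right) = \left(3 + \left(4 - 4\right) 3\right) \left(-7\right) = \left(3 + 0 \cdot 3\right) \left(-7\right) = \left(3 + 0\right) \left(-7\right) = 3 \left(-7\right) = -21$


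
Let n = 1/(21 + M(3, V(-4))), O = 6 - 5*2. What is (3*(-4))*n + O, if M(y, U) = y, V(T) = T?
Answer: -9/2 ≈ -4.5000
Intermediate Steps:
O = -4 (O = 6 - 10 = -4)
n = 1/24 (n = 1/(21 + 3) = 1/24 ≈ 0.041667)
(3*(-4))*n + O = (3*(-4))*(1/24) - 4 = -12*1/24 - 4 = -1/2 - 4 = -9/2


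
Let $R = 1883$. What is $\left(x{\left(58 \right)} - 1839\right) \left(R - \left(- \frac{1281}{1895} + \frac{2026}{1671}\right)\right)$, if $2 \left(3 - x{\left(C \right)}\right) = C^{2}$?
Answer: $- \frac{20970465605288}{3166545} \approx -6.6225 \cdot 10^{6}$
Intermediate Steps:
$x{\left(C \right)} = 3 - \frac{C^{2}}{2}$
$\left(x{\left(58 \right)} - 1839\right) \left(R - \left(- \frac{1281}{1895} + \frac{2026}{1671}\right)\right) = \left(\left(3 - \frac{58^{2}}{2}\right) - 1839\right) \left(1883 - \left(- \frac{1281}{1895} + \frac{2026}{1671}\right)\right) = \left(\left(3 - 1682\right) - 1839\right) \left(1883 - \frac{1698719}{3166545}\right) = \left(\left(3 - 1682\right) - 1839\right) \left(1883 + \left(\frac{1281}{1895} - \frac{2026}{1671}\right)\right) = \left(-1679 - 1839\right) \left(1883 - \frac{1698719}{3166545}\right) = \left(-3518\right) \frac{5960905516}{3166545} = - \frac{20970465605288}{3166545}$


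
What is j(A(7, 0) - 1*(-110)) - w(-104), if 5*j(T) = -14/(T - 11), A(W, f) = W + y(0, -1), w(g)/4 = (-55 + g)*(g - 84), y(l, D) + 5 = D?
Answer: -29892007/250 ≈ -1.1957e+5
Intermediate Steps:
y(l, D) = -5 + D
w(g) = 4*(-84 + g)*(-55 + g) (w(g) = 4*((-55 + g)*(g - 84)) = 4*((-55 + g)*(-84 + g)) = 4*((-84 + g)*(-55 + g)) = 4*(-84 + g)*(-55 + g))
A(W, f) = -6 + W (A(W, f) = W + (-5 - 1) = W - 6 = -6 + W)
j(T) = -14/(5*(-11 + T)) (j(T) = (-14/(T - 11))/5 = (-14/(-11 + T))/5 = -14/(5*(-11 + T)))
j(A(7, 0) - 1*(-110)) - w(-104) = -14/(-55 + 5*((-6 + 7) - 1*(-110))) - (18480 - 556*(-104) + 4*(-104)²) = -14/(-55 + 5*(1 + 110)) - (18480 + 57824 + 4*10816) = -14/(-55 + 5*111) - (18480 + 57824 + 43264) = -14/(-55 + 555) - 1*119568 = -14/500 - 119568 = -14*1/500 - 119568 = -7/250 - 119568 = -29892007/250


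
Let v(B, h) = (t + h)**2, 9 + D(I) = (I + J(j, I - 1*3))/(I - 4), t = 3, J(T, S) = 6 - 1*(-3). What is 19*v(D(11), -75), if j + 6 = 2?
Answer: 98496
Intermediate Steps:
j = -4 (j = -6 + 2 = -4)
J(T, S) = 9 (J(T, S) = 6 + 3 = 9)
D(I) = -9 + (9 + I)/(-4 + I) (D(I) = -9 + (I + 9)/(I - 4) = -9 + (9 + I)/(-4 + I))
v(B, h) = (3 + h)**2
19*v(D(11), -75) = 19*(3 - 75)**2 = 19*(-72)**2 = 19*5184 = 98496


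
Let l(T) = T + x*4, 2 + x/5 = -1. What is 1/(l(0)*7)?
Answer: -1/420 ≈ -0.0023810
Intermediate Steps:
x = -15 (x = -10 + 5*(-1) = -10 - 5 = -15)
l(T) = -60 + T (l(T) = T - 15*4 = T - 60 = -60 + T)
1/(l(0)*7) = 1/((-60 + 0)*7) = 1/(-60*7) = 1/(-420) = -1/420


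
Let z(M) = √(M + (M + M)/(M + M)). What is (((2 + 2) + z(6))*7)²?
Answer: 1127 + 392*√7 ≈ 2164.1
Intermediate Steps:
z(M) = √(1 + M) (z(M) = √(M + (2*M)/((2*M))) = √(M + (2*M)*(1/(2*M))) = √(M + 1) = √(1 + M))
(((2 + 2) + z(6))*7)² = (((2 + 2) + √(1 + 6))*7)² = ((4 + √7)*7)² = (28 + 7*√7)²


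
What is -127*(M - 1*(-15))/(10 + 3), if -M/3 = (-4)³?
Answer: -26289/13 ≈ -2022.2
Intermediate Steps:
M = 192 (M = -3*(-4)³ = -3*(-64) = 192)
-127*(M - 1*(-15))/(10 + 3) = -127*(192 - 1*(-15))/(10 + 3) = -127*(192 + 15)/13 = -26289/13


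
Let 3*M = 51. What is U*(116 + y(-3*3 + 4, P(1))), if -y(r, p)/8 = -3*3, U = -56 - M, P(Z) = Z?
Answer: -13724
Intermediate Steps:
M = 17 (M = (1/3)*51 = 17)
U = -73 (U = -56 - 1*17 = -56 - 17 = -73)
y(r, p) = 72 (y(r, p) = -(-24)*3 = -8*(-9) = 72)
U*(116 + y(-3*3 + 4, P(1))) = -73*(116 + 72) = -73*188 = -13724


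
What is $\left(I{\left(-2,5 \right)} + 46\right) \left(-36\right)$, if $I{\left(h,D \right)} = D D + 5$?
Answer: $-2736$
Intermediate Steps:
$I{\left(h,D \right)} = 5 + D^{2}$ ($I{\left(h,D \right)} = D^{2} + 5 = 5 + D^{2}$)
$\left(I{\left(-2,5 \right)} + 46\right) \left(-36\right) = \left(\left(5 + 5^{2}\right) + 46\right) \left(-36\right) = \left(\left(5 + 25\right) + 46\right) \left(-36\right) = \left(30 + 46\right) \left(-36\right) = 76 \left(-36\right) = -2736$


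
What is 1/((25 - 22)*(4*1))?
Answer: 1/12 ≈ 0.083333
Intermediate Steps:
1/((25 - 22)*(4*1)) = 1/(3*4) = 1/12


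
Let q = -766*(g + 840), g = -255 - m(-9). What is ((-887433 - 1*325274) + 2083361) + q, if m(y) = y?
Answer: 415650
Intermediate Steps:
g = -246 (g = -255 - 1*(-9) = -255 + 9 = -246)
q = -455004 (q = -766*(-246 + 840) = -766*594 = -455004)
((-887433 - 1*325274) + 2083361) + q = ((-887433 - 1*325274) + 2083361) - 455004 = ((-887433 - 325274) + 2083361) - 455004 = (-1212707 + 2083361) - 455004 = 870654 - 455004 = 415650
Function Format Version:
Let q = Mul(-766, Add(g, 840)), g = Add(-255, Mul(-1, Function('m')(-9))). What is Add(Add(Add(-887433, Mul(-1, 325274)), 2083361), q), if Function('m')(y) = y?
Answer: 415650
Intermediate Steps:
g = -246 (g = Add(-255, Mul(-1, -9)) = Add(-255, 9) = -246)
q = -455004 (q = Mul(-766, Add(-246, 840)) = Mul(-766, 594) = -455004)
Add(Add(Add(-887433, Mul(-1, 325274)), 2083361), q) = Add(Add(Add(-887433, Mul(-1, 325274)), 2083361), -455004) = Add(Add(Add(-887433, -325274), 2083361), -455004) = Add(Add(-1212707, 2083361), -455004) = Add(870654, -455004) = 415650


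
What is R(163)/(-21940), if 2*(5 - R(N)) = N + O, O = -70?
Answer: 83/43880 ≈ 0.0018915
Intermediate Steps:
R(N) = 40 - N/2 (R(N) = 5 - (N - 70)/2 = 5 - (-70 + N)/2 = 5 + (35 - N/2) = 40 - N/2)
R(163)/(-21940) = (40 - 1/2*163)/(-21940) = (40 - 163/2)*(-1/21940) = -83/2*(-1/21940) = 83/43880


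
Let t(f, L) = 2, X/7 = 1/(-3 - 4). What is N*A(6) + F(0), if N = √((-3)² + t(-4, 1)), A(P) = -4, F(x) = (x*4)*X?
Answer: -4*√11 ≈ -13.266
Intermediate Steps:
X = -1 (X = 7/(-3 - 4) = 7/(-7) = 7*(-⅐) = -1)
F(x) = -4*x (F(x) = (x*4)*(-1) = (4*x)*(-1) = -4*x)
N = √11 (N = √((-3)² + 2) = √(9 + 2) = √11 ≈ 3.3166)
N*A(6) + F(0) = √11*(-4) - 4*0 = -4*√11 + 0 = -4*√11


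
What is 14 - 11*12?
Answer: -118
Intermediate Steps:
14 - 11*12 = 14 - 132 = -118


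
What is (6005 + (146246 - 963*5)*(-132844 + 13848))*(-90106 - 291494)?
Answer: 6422220110613600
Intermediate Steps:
(6005 + (146246 - 963*5)*(-132844 + 13848))*(-90106 - 291494) = (6005 + (146246 - 4815)*(-118996))*(-381600) = (6005 + 141431*(-118996))*(-381600) = (6005 - 16829723276)*(-381600) = -16829717271*(-381600) = 6422220110613600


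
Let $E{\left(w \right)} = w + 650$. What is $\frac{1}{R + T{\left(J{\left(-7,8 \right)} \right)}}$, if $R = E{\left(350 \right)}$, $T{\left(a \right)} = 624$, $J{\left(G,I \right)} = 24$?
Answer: $\frac{1}{1624} \approx 0.00061576$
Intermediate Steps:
$E{\left(w \right)} = 650 + w$
$R = 1000$ ($R = 650 + 350 = 1000$)
$\frac{1}{R + T{\left(J{\left(-7,8 \right)} \right)}} = \frac{1}{1000 + 624} = \frac{1}{1624}$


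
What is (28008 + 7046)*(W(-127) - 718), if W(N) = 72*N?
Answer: -345702548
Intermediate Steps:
(28008 + 7046)*(W(-127) - 718) = (28008 + 7046)*(72*(-127) - 718) = 35054*(-9144 - 718) = 35054*(-9862) = -345702548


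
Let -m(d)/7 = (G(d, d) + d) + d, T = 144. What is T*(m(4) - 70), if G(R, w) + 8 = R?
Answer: -14112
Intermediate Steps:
G(R, w) = -8 + R
m(d) = 56 - 21*d (m(d) = -7*(((-8 + d) + d) + d) = -7*((-8 + 2*d) + d) = -7*(-8 + 3*d) = 56 - 21*d)
T*(m(4) - 70) = 144*((56 - 21*4) - 70) = 144*((56 - 84) - 70) = 144*(-28 - 70) = 144*(-98) = -14112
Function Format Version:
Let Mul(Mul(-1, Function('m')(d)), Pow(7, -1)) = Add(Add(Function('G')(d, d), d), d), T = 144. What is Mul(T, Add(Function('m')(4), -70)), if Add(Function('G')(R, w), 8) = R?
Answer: -14112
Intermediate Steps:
Function('G')(R, w) = Add(-8, R)
Function('m')(d) = Add(56, Mul(-21, d)) (Function('m')(d) = Mul(-7, Add(Add(Add(-8, d), d), d)) = Mul(-7, Add(Add(-8, Mul(2, d)), d)) = Mul(-7, Add(-8, Mul(3, d))) = Add(56, Mul(-21, d)))
Mul(T, Add(Function('m')(4), -70)) = Mul(144, Add(Add(56, Mul(-21, 4)), -70)) = Mul(144, Add(Add(56, -84), -70)) = Mul(144, Add(-28, -70)) = Mul(144, -98) = -14112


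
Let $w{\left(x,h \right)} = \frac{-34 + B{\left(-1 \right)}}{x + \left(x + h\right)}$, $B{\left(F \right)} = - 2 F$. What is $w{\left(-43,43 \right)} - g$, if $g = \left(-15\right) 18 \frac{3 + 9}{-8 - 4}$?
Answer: $- \frac{11578}{43} \approx -269.26$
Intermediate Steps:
$w{\left(x,h \right)} = - \frac{32}{h + 2 x}$ ($w{\left(x,h \right)} = \frac{-34 - -2}{x + \left(x + h\right)} = \frac{-34 + 2}{x + \left(h + x\right)} = - \frac{32}{h + 2 x}$)
$g = 270$ ($g = - 270 \frac{12}{-12} = - 270 \cdot 12 \left(- \frac{1}{12}\right) = \left(-270\right) \left(-1\right) = 270$)
$w{\left(-43,43 \right)} - g = - \frac{32}{43 + 2 \left(-43\right)} - 270 = - \frac{32}{43 - 86} - 270 = - \frac{32}{-43} - 270 = \left(-32\right) \left(- \frac{1}{43}\right) - 270 = \frac{32}{43} - 270 = - \frac{11578}{43}$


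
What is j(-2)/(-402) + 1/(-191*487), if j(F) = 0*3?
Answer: -1/93017 ≈ -1.0751e-5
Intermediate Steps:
j(F) = 0
j(-2)/(-402) + 1/(-191*487) = 0/(-402) + 1/(-191*487) = 0*(-1/402) - 1/191*1/487 = 0 - 1/93017 = -1/93017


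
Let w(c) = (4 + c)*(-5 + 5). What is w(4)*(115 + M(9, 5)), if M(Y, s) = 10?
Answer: 0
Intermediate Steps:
w(c) = 0 (w(c) = (4 + c)*0 = 0)
w(4)*(115 + M(9, 5)) = 0*(115 + 10) = 0*125 = 0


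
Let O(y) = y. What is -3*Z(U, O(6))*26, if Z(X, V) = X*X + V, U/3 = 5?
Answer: -18018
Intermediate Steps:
U = 15 (U = 3*5 = 15)
Z(X, V) = V + X² (Z(X, V) = X² + V = V + X²)
-3*Z(U, O(6))*26 = -3*(6 + 15²)*26 = -3*(6 + 225)*26 = -3*231*26 = -693*26 = -18018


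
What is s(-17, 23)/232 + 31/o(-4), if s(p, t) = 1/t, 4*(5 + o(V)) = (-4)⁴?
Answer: 165475/314824 ≈ 0.52561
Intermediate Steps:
o(V) = 59 (o(V) = -5 + (¼)*(-4)⁴ = -5 + (¼)*256 = -5 + 64 = 59)
s(-17, 23)/232 + 31/o(-4) = 1/(23*232) + 31/59 = (1/23)*(1/232) + 31*(1/59) = 1/5336 + 31/59 = 165475/314824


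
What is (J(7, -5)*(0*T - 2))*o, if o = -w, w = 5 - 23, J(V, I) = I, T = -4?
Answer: 180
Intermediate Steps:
w = -18
o = 18 (o = -1*(-18) = 18)
(J(7, -5)*(0*T - 2))*o = -5*(0*(-4) - 2)*18 = -5*(0 - 2)*18 = -5*(-2)*18 = 10*18 = 180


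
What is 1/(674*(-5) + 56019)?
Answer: 1/52649 ≈ 1.8994e-5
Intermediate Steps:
1/(674*(-5) + 56019) = 1/(-3370 + 56019) = 1/52649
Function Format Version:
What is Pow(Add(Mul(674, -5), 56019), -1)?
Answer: Rational(1, 52649) ≈ 1.8994e-5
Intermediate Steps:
Pow(Add(Mul(674, -5), 56019), -1) = Pow(Add(-3370, 56019), -1) = Pow(52649, -1) = Rational(1, 52649)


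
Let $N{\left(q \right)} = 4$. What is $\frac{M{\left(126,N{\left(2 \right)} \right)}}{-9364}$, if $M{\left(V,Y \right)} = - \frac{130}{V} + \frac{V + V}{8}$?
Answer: $- \frac{3839}{1179864} \approx -0.0032538$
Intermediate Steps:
$M{\left(V,Y \right)} = - \frac{130}{V} + \frac{V}{4}$ ($M{\left(V,Y \right)} = - \frac{130}{V} + 2 V \frac{1}{8} = - \frac{130}{V} + \frac{V}{4}$)
$\frac{M{\left(126,N{\left(2 \right)} \right)}}{-9364} = \frac{- \frac{130}{126} + \frac{1}{4} \cdot 126}{-9364} = \left(\left(-130\right) \frac{1}{126} + \frac{63}{2}\right) \left(- \frac{1}{9364}\right) = \left(- \frac{65}{63} + \frac{63}{2}\right) \left(- \frac{1}{9364}\right) = \frac{3839}{126} \left(- \frac{1}{9364}\right) = - \frac{3839}{1179864}$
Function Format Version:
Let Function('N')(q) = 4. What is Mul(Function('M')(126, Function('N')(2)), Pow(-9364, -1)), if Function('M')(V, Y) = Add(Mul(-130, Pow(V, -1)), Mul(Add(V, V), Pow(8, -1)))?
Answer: Rational(-3839, 1179864) ≈ -0.0032538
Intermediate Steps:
Function('M')(V, Y) = Add(Mul(-130, Pow(V, -1)), Mul(Rational(1, 4), V)) (Function('M')(V, Y) = Add(Mul(-130, Pow(V, -1)), Mul(Mul(2, V), Rational(1, 8))) = Add(Mul(-130, Pow(V, -1)), Mul(Rational(1, 4), V)))
Mul(Function('M')(126, Function('N')(2)), Pow(-9364, -1)) = Mul(Add(Mul(-130, Pow(126, -1)), Mul(Rational(1, 4), 126)), Pow(-9364, -1)) = Mul(Add(Mul(-130, Rational(1, 126)), Rational(63, 2)), Rational(-1, 9364)) = Mul(Add(Rational(-65, 63), Rational(63, 2)), Rational(-1, 9364)) = Mul(Rational(3839, 126), Rational(-1, 9364)) = Rational(-3839, 1179864)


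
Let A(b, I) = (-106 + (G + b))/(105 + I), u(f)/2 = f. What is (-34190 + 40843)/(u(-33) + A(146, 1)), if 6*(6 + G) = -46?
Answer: -2115654/20909 ≈ -101.18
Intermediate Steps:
G = -41/3 (G = -6 + (1/6)*(-46) = -6 - 23/3 = -41/3 ≈ -13.667)
u(f) = 2*f
A(b, I) = (-359/3 + b)/(105 + I) (A(b, I) = (-106 + (-41/3 + b))/(105 + I) = (-359/3 + b)/(105 + I))
(-34190 + 40843)/(u(-33) + A(146, 1)) = (-34190 + 40843)/(2*(-33) + (-359/3 + 146)/(105 + 1)) = 6653/(-66 + (79/3)/106) = 6653/(-66 + (1/106)*(79/3)) = 6653/(-66 + 79/318) = 6653/(-20909/318) = 6653*(-318/20909) = -2115654/20909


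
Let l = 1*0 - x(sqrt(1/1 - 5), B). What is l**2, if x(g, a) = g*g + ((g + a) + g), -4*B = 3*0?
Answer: -32*I ≈ -32.0*I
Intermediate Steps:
B = 0 (B = -3*0/4 = -1/4*0 = 0)
x(g, a) = a + g**2 + 2*g (x(g, a) = g**2 + ((a + g) + g) = g**2 + (a + 2*g) = a + g**2 + 2*g)
l = 4 - 4*I (l = 1*0 - (0 + (sqrt(1/1 - 5))**2 + 2*sqrt(1/1 - 5)) = 0 - (0 + (sqrt(1 - 5))**2 + 2*sqrt(1 - 5)) = 0 - (0 + (sqrt(-4))**2 + 2*sqrt(-4)) = 0 - (0 + (2*I)**2 + 2*(2*I)) = 0 - (0 - 4 + 4*I) = 0 - (-4 + 4*I) = 0 + (4 - 4*I) = 4 - 4*I ≈ 4.0 - 4.0*I)
l**2 = (4 - 4*I)**2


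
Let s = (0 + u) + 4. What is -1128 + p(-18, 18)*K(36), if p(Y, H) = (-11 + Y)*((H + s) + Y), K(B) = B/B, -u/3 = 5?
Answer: -809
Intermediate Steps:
u = -15 (u = -3*5 = -15)
s = -11 (s = (0 - 15) + 4 = -15 + 4 = -11)
K(B) = 1
p(Y, H) = (-11 + Y)*(-11 + H + Y) (p(Y, H) = (-11 + Y)*((H - 11) + Y) = (-11 + Y)*((-11 + H) + Y) = (-11 + Y)*(-11 + H + Y))
-1128 + p(-18, 18)*K(36) = -1128 + (121 + (-18)² - 22*(-18) - 11*18 + 18*(-18))*1 = -1128 + (121 + 324 + 396 - 198 - 324)*1 = -1128 + 319*1 = -1128 + 319 = -809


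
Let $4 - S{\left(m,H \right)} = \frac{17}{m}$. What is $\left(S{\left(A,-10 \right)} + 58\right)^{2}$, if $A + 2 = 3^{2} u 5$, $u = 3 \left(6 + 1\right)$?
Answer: $\frac{3416285601}{889249} \approx 3841.8$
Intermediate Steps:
$u = 21$ ($u = 3 \cdot 7 = 21$)
$A = 943$ ($A = -2 + 3^{2} \cdot 21 \cdot 5 = -2 + 9 \cdot 21 \cdot 5 = -2 + 189 \cdot 5 = -2 + 945 = 943$)
$S{\left(m,H \right)} = 4 - \frac{17}{m}$
$\left(S{\left(A,-10 \right)} + 58\right)^{2} = \left(\left(4 - \frac{17}{943}\right) + 58\right)^{2} = \left(\frac{3755}{943} + 58\right)^{2} = \left(\frac{58449}{943}\right)^{2} = \frac{3416285601}{889249}$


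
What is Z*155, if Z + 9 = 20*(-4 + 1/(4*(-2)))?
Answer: -28365/2 ≈ -14183.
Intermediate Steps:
Z = -183/2 (Z = -9 + 20*(-4 + 1/(4*(-2))) = -9 + 20*(-4 + 1/(-8)) = -9 + 20*(-4 - ⅛) = -9 + 20*(-33/8) = -9 - 165/2 = -183/2 ≈ -91.500)
Z*155 = -183/2*155 = -28365/2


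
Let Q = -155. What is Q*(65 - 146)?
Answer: 12555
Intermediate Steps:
Q*(65 - 146) = -155*(65 - 146) = -155*(-81) = 12555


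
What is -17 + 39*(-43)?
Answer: -1694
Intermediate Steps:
-17 + 39*(-43) = -17 - 1677 = -1694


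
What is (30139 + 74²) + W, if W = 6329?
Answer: 41944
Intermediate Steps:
(30139 + 74²) + W = (30139 + 74²) + 6329 = (30139 + 5476) + 6329 = 35615 + 6329 = 41944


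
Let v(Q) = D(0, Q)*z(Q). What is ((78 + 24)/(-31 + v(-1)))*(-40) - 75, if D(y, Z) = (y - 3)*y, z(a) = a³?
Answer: 1755/31 ≈ 56.613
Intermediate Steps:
D(y, Z) = y*(-3 + y) (D(y, Z) = (-3 + y)*y = y*(-3 + y))
v(Q) = 0 (v(Q) = (0*(-3 + 0))*Q³ = (0*(-3))*Q³ = 0*Q³ = 0)
((78 + 24)/(-31 + v(-1)))*(-40) - 75 = ((78 + 24)/(-31 + 0))*(-40) - 75 = (102/(-31))*(-40) - 75 = (102*(-1/31))*(-40) - 75 = -102/31*(-40) - 75 = 4080/31 - 75 = 1755/31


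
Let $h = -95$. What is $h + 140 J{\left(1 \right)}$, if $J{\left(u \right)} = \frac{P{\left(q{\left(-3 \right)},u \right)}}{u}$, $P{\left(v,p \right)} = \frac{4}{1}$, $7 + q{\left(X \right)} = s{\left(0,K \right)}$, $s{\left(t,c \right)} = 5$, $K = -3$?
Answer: $465$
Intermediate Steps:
$q{\left(X \right)} = -2$ ($q{\left(X \right)} = -7 + 5 = -2$)
$P{\left(v,p \right)} = 4$ ($P{\left(v,p \right)} = 4 \cdot 1 = 4$)
$J{\left(u \right)} = \frac{4}{u}$
$h + 140 J{\left(1 \right)} = -95 + 140 \cdot \frac{4}{1} = -95 + 140 \cdot 4 \cdot 1 = -95 + 140 \cdot 4 = -95 + 560 = 465$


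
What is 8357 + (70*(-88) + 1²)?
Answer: 2198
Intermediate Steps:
8357 + (70*(-88) + 1²) = 8357 + (-6160 + 1) = 8357 - 6159 = 2198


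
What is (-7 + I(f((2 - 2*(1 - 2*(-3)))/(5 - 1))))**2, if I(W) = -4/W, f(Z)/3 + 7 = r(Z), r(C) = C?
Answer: 10609/225 ≈ 47.151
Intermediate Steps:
f(Z) = -21 + 3*Z
(-7 + I(f((2 - 2*(1 - 2*(-3)))/(5 - 1))))**2 = (-7 - 4/(-21 + 3*((2 - 2*(1 - 2*(-3)))/(5 - 1))))**2 = (-7 - 4/(-21 + 3*((2 - 2*(1 + 6))/4)))**2 = (-7 - 4/(-21 + 3*((2 - 2*7)*(1/4))))**2 = (-7 - 4/(-21 + 3*((2 - 14)*(1/4))))**2 = (-7 - 4/(-21 + 3*(-12*1/4)))**2 = (-7 - 4/(-21 + 3*(-3)))**2 = (-7 - 4/(-21 - 9))**2 = (-7 - 4/(-30))**2 = (-7 - 4*(-1/30))**2 = (-7 + 2/15)**2 = (-103/15)**2 = 10609/225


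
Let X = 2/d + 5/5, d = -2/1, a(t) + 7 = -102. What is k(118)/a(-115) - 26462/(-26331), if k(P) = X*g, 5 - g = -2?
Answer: 202/201 ≈ 1.0050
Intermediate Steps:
g = 7 (g = 5 - 1*(-2) = 5 + 2 = 7)
a(t) = -109 (a(t) = -7 - 102 = -109)
d = -2 (d = -2*1 = -2)
X = 0 (X = 2/(-2) + 5/5 = 2*(-½) + 5*(⅕) = -1 + 1 = 0)
k(P) = 0 (k(P) = 0*7 = 0)
k(118)/a(-115) - 26462/(-26331) = 0/(-109) - 26462/(-26331) = 0*(-1/109) - 26462*(-1/26331) = 0 + 202/201 = 202/201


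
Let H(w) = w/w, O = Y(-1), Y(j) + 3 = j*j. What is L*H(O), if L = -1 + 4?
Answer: 3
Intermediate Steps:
Y(j) = -3 + j² (Y(j) = -3 + j*j = -3 + j²)
O = -2 (O = -3 + (-1)² = -3 + 1 = -2)
L = 3
H(w) = 1
L*H(O) = 3*1 = 3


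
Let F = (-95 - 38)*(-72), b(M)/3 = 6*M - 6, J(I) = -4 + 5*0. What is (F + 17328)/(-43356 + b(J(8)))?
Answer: -4484/7241 ≈ -0.61925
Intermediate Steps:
J(I) = -4 (J(I) = -4 + 0 = -4)
b(M) = -18 + 18*M (b(M) = 3*(6*M - 6) = 3*(-6 + 6*M) = -18 + 18*M)
F = 9576 (F = -133*(-72) = 9576)
(F + 17328)/(-43356 + b(J(8))) = (9576 + 17328)/(-43356 + (-18 + 18*(-4))) = 26904/(-43356 + (-18 - 72)) = 26904/(-43356 - 90) = 26904/(-43446) = 26904*(-1/43446) = -4484/7241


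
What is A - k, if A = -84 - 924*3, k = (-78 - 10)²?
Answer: -10600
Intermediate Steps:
k = 7744 (k = (-88)² = 7744)
A = -2856 (A = -84 - 44*63 = -84 - 2772 = -2856)
A - k = -2856 - 1*7744 = -2856 - 7744 = -10600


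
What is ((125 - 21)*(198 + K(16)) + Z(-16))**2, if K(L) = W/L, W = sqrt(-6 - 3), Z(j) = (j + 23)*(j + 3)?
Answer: 1681162483/4 + 799539*I ≈ 4.2029e+8 + 7.9954e+5*I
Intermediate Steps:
Z(j) = (3 + j)*(23 + j) (Z(j) = (23 + j)*(3 + j) = (3 + j)*(23 + j))
W = 3*I (W = sqrt(-9) = 3*I ≈ 3.0*I)
K(L) = 3*I/L (K(L) = (3*I)/L = 3*I/L)
((125 - 21)*(198 + K(16)) + Z(-16))**2 = ((125 - 21)*(198 + 3*I/16) + (69 + (-16)**2 + 26*(-16)))**2 = (104*(198 + 3*I*(1/16)) + (69 + 256 - 416))**2 = (104*(198 + 3*I/16) - 91)**2 = ((20592 + 39*I/2) - 91)**2 = (20501 + 39*I/2)**2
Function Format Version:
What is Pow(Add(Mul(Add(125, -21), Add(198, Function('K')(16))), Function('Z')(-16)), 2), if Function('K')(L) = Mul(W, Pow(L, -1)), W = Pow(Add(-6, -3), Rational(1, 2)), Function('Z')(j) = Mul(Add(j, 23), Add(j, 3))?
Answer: Add(Rational(1681162483, 4), Mul(799539, I)) ≈ Add(4.2029e+8, Mul(7.9954e+5, I))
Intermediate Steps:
Function('Z')(j) = Mul(Add(3, j), Add(23, j)) (Function('Z')(j) = Mul(Add(23, j), Add(3, j)) = Mul(Add(3, j), Add(23, j)))
W = Mul(3, I) (W = Pow(-9, Rational(1, 2)) = Mul(3, I) ≈ Mul(3.0000, I))
Function('K')(L) = Mul(3, I, Pow(L, -1)) (Function('K')(L) = Mul(Mul(3, I), Pow(L, -1)) = Mul(3, I, Pow(L, -1)))
Pow(Add(Mul(Add(125, -21), Add(198, Function('K')(16))), Function('Z')(-16)), 2) = Pow(Add(Mul(Add(125, -21), Add(198, Mul(3, I, Pow(16, -1)))), Add(69, Pow(-16, 2), Mul(26, -16))), 2) = Pow(Add(Mul(104, Add(198, Mul(3, I, Rational(1, 16)))), Add(69, 256, -416)), 2) = Pow(Add(Mul(104, Add(198, Mul(Rational(3, 16), I))), -91), 2) = Pow(Add(Add(20592, Mul(Rational(39, 2), I)), -91), 2) = Pow(Add(20501, Mul(Rational(39, 2), I)), 2)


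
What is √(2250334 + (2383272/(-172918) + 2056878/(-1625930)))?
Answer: √11117526960330410976000395815/70288140935 ≈ 1500.1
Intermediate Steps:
√(2250334 + (2383272/(-172918) + 2056878/(-1625930))) = √(2250334 + (2383272*(-1/172918) + 2056878*(-1/1625930))) = √(2250334 + (-1191636/86459 - 1028439/812965)) = √(2250334 - 1057676168241/70288140935) = √(158170735666654049/70288140935) = √11117526960330410976000395815/70288140935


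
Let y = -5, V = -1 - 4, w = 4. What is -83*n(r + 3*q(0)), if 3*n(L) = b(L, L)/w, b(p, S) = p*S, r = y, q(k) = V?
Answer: -8300/3 ≈ -2766.7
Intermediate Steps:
V = -5
q(k) = -5
r = -5
b(p, S) = S*p
n(L) = L²/12 (n(L) = ((L*L)/4)/3 = (L²*(¼))/3 = (L²/4)/3 = L²/12)
-83*n(r + 3*q(0)) = -83*(-5 + 3*(-5))²/12 = -83*(-5 - 15)²/12 = -83*(-20)²/12 = -83*400/12 = -83*100/3 = -8300/3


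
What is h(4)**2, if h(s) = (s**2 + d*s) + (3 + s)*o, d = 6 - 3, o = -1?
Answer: 441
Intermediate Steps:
d = 3
h(s) = -3 + s**2 + 2*s (h(s) = (s**2 + 3*s) + (3 + s)*(-1) = (s**2 + 3*s) + (-3 - s) = -3 + s**2 + 2*s)
h(4)**2 = (-3 + 4**2 + 2*4)**2 = (-3 + 16 + 8)**2 = 21**2 = 441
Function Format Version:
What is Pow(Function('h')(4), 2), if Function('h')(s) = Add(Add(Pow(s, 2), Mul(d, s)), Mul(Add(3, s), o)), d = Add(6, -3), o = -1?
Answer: 441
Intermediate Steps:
d = 3
Function('h')(s) = Add(-3, Pow(s, 2), Mul(2, s)) (Function('h')(s) = Add(Add(Pow(s, 2), Mul(3, s)), Mul(Add(3, s), -1)) = Add(Add(Pow(s, 2), Mul(3, s)), Add(-3, Mul(-1, s))) = Add(-3, Pow(s, 2), Mul(2, s)))
Pow(Function('h')(4), 2) = Pow(Add(-3, Pow(4, 2), Mul(2, 4)), 2) = Pow(Add(-3, 16, 8), 2) = Pow(21, 2) = 441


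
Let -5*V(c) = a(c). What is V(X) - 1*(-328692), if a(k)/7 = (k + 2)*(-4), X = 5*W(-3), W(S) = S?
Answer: 1643096/5 ≈ 3.2862e+5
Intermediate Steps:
X = -15 (X = 5*(-3) = -15)
a(k) = -56 - 28*k (a(k) = 7*((k + 2)*(-4)) = 7*((2 + k)*(-4)) = 7*(-8 - 4*k) = -56 - 28*k)
V(c) = 56/5 + 28*c/5 (V(c) = -(-56 - 28*c)/5 = 56/5 + 28*c/5)
V(X) - 1*(-328692) = (56/5 + (28/5)*(-15)) - 1*(-328692) = (56/5 - 84) + 328692 = -364/5 + 328692 = 1643096/5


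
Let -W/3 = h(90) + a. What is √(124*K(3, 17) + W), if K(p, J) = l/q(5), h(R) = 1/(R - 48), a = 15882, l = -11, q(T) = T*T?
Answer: I*√233733094/70 ≈ 218.4*I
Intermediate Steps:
q(T) = T²
h(R) = 1/(-48 + R)
K(p, J) = -11/25 (K(p, J) = -11/(5²) = -11/25)
W = -667045/14 (W = -3*(1/(-48 + 90) + 15882) = -3*(1/42 + 15882) = -3*667045/42 = -667045/14 ≈ -47646.)
√(124*K(3, 17) + W) = √(124*(-11/25) - 667045/14) = √(-1364/25 - 667045/14) = √(-16695221/350) = I*√233733094/70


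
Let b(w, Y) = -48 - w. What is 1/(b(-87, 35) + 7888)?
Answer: 1/7927 ≈ 0.00012615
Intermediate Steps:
1/(b(-87, 35) + 7888) = 1/((-48 - 1*(-87)) + 7888) = 1/((-48 + 87) + 7888) = 1/(39 + 7888) = 1/7927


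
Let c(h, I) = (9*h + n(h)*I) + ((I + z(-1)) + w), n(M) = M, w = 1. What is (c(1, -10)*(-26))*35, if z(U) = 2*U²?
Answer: 7280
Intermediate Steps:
c(h, I) = 3 + I + 9*h + I*h (c(h, I) = (9*h + h*I) + ((I + 2*(-1)²) + 1) = (9*h + I*h) + ((I + 2*1) + 1) = (9*h + I*h) + ((I + 2) + 1) = (9*h + I*h) + ((2 + I) + 1) = (9*h + I*h) + (3 + I) = 3 + I + 9*h + I*h)
(c(1, -10)*(-26))*35 = ((3 - 10 + 9*1 - 10*1)*(-26))*35 = ((3 - 10 + 9 - 10)*(-26))*35 = -8*(-26)*35 = 208*35 = 7280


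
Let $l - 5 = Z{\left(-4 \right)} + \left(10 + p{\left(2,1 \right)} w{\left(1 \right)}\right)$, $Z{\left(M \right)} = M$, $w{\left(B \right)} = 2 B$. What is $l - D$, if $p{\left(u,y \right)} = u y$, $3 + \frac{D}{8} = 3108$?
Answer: $-24825$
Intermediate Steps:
$D = 24840$ ($D = -24 + 8 \cdot 3108 = -24 + 24864 = 24840$)
$l = 15$ ($l = 5 + \left(-4 + \left(10 + 2 \cdot 1 \cdot 2 \cdot 1\right)\right) = 5 + \left(-4 + \left(10 + 2 \cdot 2\right)\right) = 5 + \left(-4 + \left(10 + 4\right)\right) = 5 + \left(-4 + 14\right) = 5 + 10 = 15$)
$l - D = 15 - 24840 = -24825$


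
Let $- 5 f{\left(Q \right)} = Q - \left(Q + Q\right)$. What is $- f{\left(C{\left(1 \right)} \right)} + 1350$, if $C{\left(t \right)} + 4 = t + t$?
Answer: $\frac{6752}{5} \approx 1350.4$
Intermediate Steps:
$C{\left(t \right)} = -4 + 2 t$ ($C{\left(t \right)} = -4 + \left(t + t\right) = -4 + 2 t$)
$f{\left(Q \right)} = \frac{Q}{5}$ ($f{\left(Q \right)} = - \frac{Q - \left(Q + Q\right)}{5} = - \frac{Q - 2 Q}{5} = - \frac{\left(-1\right) Q}{5} = \frac{Q}{5}$)
$- f{\left(C{\left(1 \right)} \right)} + 1350 = - \frac{-4 + 2 \cdot 1}{5} + 1350 = - \frac{-4 + 2}{5} + 1350 = - \frac{-2}{5} + 1350 = \left(-1\right) \left(- \frac{2}{5}\right) + 1350 = \frac{2}{5} + 1350 = \frac{6752}{5}$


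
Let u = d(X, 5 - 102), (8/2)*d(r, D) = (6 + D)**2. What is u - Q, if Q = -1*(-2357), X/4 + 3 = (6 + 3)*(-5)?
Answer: -1147/4 ≈ -286.75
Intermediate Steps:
X = -192 (X = -12 + 4*((6 + 3)*(-5)) = -12 + 4*(9*(-5)) = -12 + 4*(-45) = -12 - 180 = -192)
d(r, D) = (6 + D)**2/4
u = 8281/4 (u = (6 + (5 - 102))**2/4 = (6 - 97)**2/4 = (1/4)*(-91)**2 = (1/4)*8281 = 8281/4 ≈ 2070.3)
Q = 2357
u - Q = 8281/4 - 1*2357 = 8281/4 - 2357 = -1147/4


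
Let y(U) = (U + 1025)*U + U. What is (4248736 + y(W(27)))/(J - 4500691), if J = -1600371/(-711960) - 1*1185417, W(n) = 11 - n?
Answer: -1004474936320/1349426617103 ≈ -0.74437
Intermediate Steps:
y(U) = U + U*(1025 + U) (y(U) = (1025 + U)*U + U = U*(1025 + U) + U = U + U*(1025 + U))
J = -281322628983/237320 (J = -1600371*(-1/711960) - 1185417 = 533457/237320 - 1185417 = -281322628983/237320 ≈ -1.1854e+6)
(4248736 + y(W(27)))/(J - 4500691) = (4248736 + (11 - 1*27)*(1026 + (11 - 1*27)))/(-281322628983/237320 - 4500691) = (4248736 + (11 - 27)*(1026 + (11 - 27)))/(-1349426617103/237320) = (4248736 - 16*(1026 - 16))*(-237320/1349426617103) = (4248736 - 16*1010)*(-237320/1349426617103) = (4248736 - 16160)*(-237320/1349426617103) = 4232576*(-237320/1349426617103) = -1004474936320/1349426617103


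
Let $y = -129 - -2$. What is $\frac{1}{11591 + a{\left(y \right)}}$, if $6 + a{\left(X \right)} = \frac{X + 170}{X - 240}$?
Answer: $\frac{367}{4251652} \approx 8.6319 \cdot 10^{-5}$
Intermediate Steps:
$y = -127$ ($y = -129 + 2 = -127$)
$a{\left(X \right)} = -6 + \frac{170 + X}{-240 + X}$ ($a{\left(X \right)} = -6 + \frac{X + 170}{X - 240} = -6 + \frac{170 + X}{-240 + X}$)
$\frac{1}{11591 + a{\left(y \right)}} = \frac{1}{11591 + \frac{5 \left(322 - -127\right)}{-240 - 127}} = \frac{1}{11591 + \frac{5 \left(322 + 127\right)}{-367}} = \frac{1}{11591 + 5 \left(- \frac{1}{367}\right) 449} = \frac{1}{11591 - \frac{2245}{367}} = \frac{1}{\frac{4251652}{367}} = \frac{367}{4251652}$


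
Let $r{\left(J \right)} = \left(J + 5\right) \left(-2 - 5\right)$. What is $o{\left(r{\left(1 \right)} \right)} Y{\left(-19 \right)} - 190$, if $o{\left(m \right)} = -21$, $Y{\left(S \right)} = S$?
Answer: $209$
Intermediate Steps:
$r{\left(J \right)} = -35 - 7 J$ ($r{\left(J \right)} = \left(5 + J\right) \left(-7\right) = -35 - 7 J$)
$o{\left(r{\left(1 \right)} \right)} Y{\left(-19 \right)} - 190 = \left(-21\right) \left(-19\right) - 190 = 399 - 190 = 209$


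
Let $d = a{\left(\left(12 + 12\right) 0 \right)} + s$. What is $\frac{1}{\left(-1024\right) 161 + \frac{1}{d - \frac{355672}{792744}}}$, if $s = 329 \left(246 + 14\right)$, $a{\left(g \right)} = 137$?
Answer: $- \frac{8489946502}{1399686540006635} \approx -6.0656 \cdot 10^{-6}$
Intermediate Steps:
$s = 85540$ ($s = 329 \cdot 260 = 85540$)
$d = 85677$ ($d = 137 + 85540 = 85677$)
$\frac{1}{\left(-1024\right) 161 + \frac{1}{d - \frac{355672}{792744}}} = \frac{1}{\left(-1024\right) 161 + \frac{1}{85677 - \frac{355672}{792744}}} = \frac{1}{-164864 + \frac{1}{85677 - \frac{44459}{99093}}} = \frac{1}{-164864 + \frac{1}{\frac{8489946502}{99093}}} = \frac{1}{-164864 + \frac{99093}{8489946502}} = \frac{1}{- \frac{1399686540006635}{8489946502}} = - \frac{8489946502}{1399686540006635}$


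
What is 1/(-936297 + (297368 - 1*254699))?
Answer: -1/893628 ≈ -1.1190e-6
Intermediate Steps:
1/(-936297 + (297368 - 1*254699)) = 1/(-936297 + (297368 - 254699)) = 1/(-936297 + 42669) = 1/(-893628) = -1/893628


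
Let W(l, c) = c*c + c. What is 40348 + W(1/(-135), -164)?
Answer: 67080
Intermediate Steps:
W(l, c) = c + c² (W(l, c) = c² + c = c + c²)
40348 + W(1/(-135), -164) = 40348 - 164*(1 - 164) = 40348 - 164*(-163) = 40348 + 26732 = 67080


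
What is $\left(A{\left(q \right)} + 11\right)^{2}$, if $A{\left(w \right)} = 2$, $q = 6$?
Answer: $169$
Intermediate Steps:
$\left(A{\left(q \right)} + 11\right)^{2} = \left(2 + 11\right)^{2} = 13^{2} = 169$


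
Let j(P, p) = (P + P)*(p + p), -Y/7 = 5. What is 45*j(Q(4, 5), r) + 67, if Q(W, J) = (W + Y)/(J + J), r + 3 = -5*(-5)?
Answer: -12209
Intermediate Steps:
Y = -35 (Y = -7*5 = -35)
r = 22 (r = -3 - 5*(-5) = -3 + 25 = 22)
Q(W, J) = (-35 + W)/(2*J) (Q(W, J) = (W - 35)/(J + J) = (-35 + W)/((2*J)) = (-35 + W)*(1/(2*J)) = (-35 + W)/(2*J))
j(P, p) = 4*P*p (j(P, p) = (2*P)*(2*p) = 4*P*p)
45*j(Q(4, 5), r) + 67 = 45*(4*((½)*(-35 + 4)/5)*22) + 67 = 45*(4*((½)*(⅕)*(-31))*22) + 67 = 45*(4*(-31/10)*22) + 67 = 45*(-1364/5) + 67 = -12276 + 67 = -12209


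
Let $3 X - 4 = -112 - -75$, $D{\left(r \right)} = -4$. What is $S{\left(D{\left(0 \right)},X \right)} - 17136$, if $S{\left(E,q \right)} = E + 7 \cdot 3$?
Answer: $-17119$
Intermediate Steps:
$X = -11$ ($X = \frac{4}{3} + \frac{-112 - -75}{3} = \frac{4}{3} + \frac{-112 + 75}{3} = \frac{4}{3} + \frac{1}{3} \left(-37\right) = \frac{4}{3} - \frac{37}{3} = -11$)
$S{\left(E,q \right)} = 21 + E$ ($S{\left(E,q \right)} = E + 21 = 21 + E$)
$S{\left(D{\left(0 \right)},X \right)} - 17136 = \left(21 - 4\right) - 17136 = 17 - 17136 = -17119$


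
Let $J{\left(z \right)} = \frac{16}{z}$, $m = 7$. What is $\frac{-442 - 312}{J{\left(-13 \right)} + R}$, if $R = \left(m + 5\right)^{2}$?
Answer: $- \frac{169}{32} \approx -5.2813$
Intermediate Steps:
$R = 144$ ($R = \left(7 + 5\right)^{2} = 12^{2} = 144$)
$\frac{-442 - 312}{J{\left(-13 \right)} + R} = \frac{-442 - 312}{\frac{16}{-13} + 144} = - \frac{754}{16 \left(- \frac{1}{13}\right) + 144} = - \frac{754}{- \frac{16}{13} + 144} = - \frac{754}{\frac{1856}{13}} = \left(-754\right) \frac{13}{1856} = - \frac{169}{32}$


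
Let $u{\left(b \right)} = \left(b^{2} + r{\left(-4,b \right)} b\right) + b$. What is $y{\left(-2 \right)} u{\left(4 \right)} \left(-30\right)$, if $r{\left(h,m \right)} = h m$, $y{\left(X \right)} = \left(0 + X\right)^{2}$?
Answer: $5280$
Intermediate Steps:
$y{\left(X \right)} = X^{2}$
$u{\left(b \right)} = b - 3 b^{2}$ ($u{\left(b \right)} = \left(b^{2} + - 4 b b\right) + b = \left(b^{2} - 4 b^{2}\right) + b = - 3 b^{2} + b = b - 3 b^{2}$)
$y{\left(-2 \right)} u{\left(4 \right)} \left(-30\right) = \left(-2\right)^{2} \cdot 4 \left(1 - 12\right) \left(-30\right) = 4 \cdot 4 \left(1 - 12\right) \left(-30\right) = 4 \cdot 4 \left(-11\right) \left(-30\right) = 4 \left(-44\right) \left(-30\right) = \left(-176\right) \left(-30\right) = 5280$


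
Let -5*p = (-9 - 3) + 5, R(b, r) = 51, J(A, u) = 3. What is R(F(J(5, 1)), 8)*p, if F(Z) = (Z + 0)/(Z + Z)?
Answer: 357/5 ≈ 71.400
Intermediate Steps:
F(Z) = ½ (F(Z) = Z/((2*Z)) = Z*(1/(2*Z)) = ½)
p = 7/5 (p = -((-9 - 3) + 5)/5 = -(-12 + 5)/5 = -⅕*(-7) = 7/5 ≈ 1.4000)
R(F(J(5, 1)), 8)*p = 51*(7/5) = 357/5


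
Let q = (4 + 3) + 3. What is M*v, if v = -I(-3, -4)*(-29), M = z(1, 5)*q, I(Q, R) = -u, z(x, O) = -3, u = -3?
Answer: -2610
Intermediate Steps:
I(Q, R) = 3 (I(Q, R) = -1*(-3) = 3)
q = 10 (q = 7 + 3 = 10)
M = -30 (M = -3*10 = -30)
v = 87 (v = -3*(-29) = -1*(-87) = 87)
M*v = -30*87 = -2610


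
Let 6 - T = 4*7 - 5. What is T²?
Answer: 289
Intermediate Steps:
T = -17 (T = 6 - (4*7 - 5) = 6 - (28 - 5) = 6 - 1*23 = 6 - 23 = -17)
T² = (-17)² = 289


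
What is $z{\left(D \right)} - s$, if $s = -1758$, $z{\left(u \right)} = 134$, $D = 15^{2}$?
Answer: $1892$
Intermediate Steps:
$D = 225$
$z{\left(D \right)} - s = 134 - -1758 = 134 + 1758 = 1892$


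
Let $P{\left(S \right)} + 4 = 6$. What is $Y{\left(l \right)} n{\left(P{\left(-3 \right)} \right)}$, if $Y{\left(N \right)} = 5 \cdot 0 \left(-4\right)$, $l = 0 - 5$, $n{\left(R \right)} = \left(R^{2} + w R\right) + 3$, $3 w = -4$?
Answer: $0$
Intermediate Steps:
$w = - \frac{4}{3}$ ($w = \frac{1}{3} \left(-4\right) = - \frac{4}{3} \approx -1.3333$)
$P{\left(S \right)} = 2$ ($P{\left(S \right)} = -4 + 6 = 2$)
$n{\left(R \right)} = 3 + R^{2} - \frac{4 R}{3}$ ($n{\left(R \right)} = \left(R^{2} - \frac{4 R}{3}\right) + 3 = 3 + R^{2} - \frac{4 R}{3}$)
$l = -5$
$Y{\left(N \right)} = 0$ ($Y{\left(N \right)} = 0 \left(-4\right) = 0$)
$Y{\left(l \right)} n{\left(P{\left(-3 \right)} \right)} = 0 \left(3 + 2^{2} - \frac{8}{3}\right) = 0 \left(3 + 4 - \frac{8}{3}\right) = 0 \cdot \frac{13}{3} = 0$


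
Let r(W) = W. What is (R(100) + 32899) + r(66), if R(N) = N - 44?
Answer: 33021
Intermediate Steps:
R(N) = -44 + N
(R(100) + 32899) + r(66) = ((-44 + 100) + 32899) + 66 = (56 + 32899) + 66 = 32955 + 66 = 33021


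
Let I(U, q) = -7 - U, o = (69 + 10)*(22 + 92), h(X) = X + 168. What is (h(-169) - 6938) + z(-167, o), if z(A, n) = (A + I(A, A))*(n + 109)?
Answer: -70744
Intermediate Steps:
h(X) = 168 + X
o = 9006 (o = 79*114 = 9006)
z(A, n) = -763 - 7*n (z(A, n) = (A + (-7 - A))*(n + 109) = -7*(109 + n) = -763 - 7*n)
(h(-169) - 6938) + z(-167, o) = ((168 - 169) - 6938) + (-763 - 7*9006) = (-1 - 6938) + (-763 - 63042) = -6939 - 63805 = -70744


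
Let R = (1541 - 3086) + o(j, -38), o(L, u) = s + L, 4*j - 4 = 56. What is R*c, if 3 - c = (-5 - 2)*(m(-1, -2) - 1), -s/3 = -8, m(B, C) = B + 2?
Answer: -4518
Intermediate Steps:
j = 15 (j = 1 + (¼)*56 = 1 + 14 = 15)
m(B, C) = 2 + B
s = 24 (s = -3*(-8) = 24)
o(L, u) = 24 + L
c = 3 (c = 3 - (-5 - 2)*((2 - 1) - 1) = 3 - (-7)*(1 - 1) = 3 - (-7)*0 = 3 - 1*0 = 3 + 0 = 3)
R = -1506 (R = (1541 - 3086) + (24 + 15) = -1545 + 39 = -1506)
R*c = -1506*3 = -4518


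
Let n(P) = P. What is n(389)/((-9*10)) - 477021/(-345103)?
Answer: -91313177/31059270 ≈ -2.9400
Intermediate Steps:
n(389)/((-9*10)) - 477021/(-345103) = 389/((-9*10)) - 477021/(-345103) = 389/(-90) - 477021*(-1/345103) = 389*(-1/90) + 477021/345103 = -389/90 + 477021/345103 = -91313177/31059270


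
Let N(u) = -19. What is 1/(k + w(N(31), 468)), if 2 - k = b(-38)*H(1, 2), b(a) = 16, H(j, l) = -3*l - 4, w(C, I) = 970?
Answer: 1/1132 ≈ 0.00088339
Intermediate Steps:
H(j, l) = -4 - 3*l
k = 162 (k = 2 - 16*(-4 - 3*2) = 2 - 16*(-4 - 6) = 2 - 16*(-10) = 2 - 1*(-160) = 2 + 160 = 162)
1/(k + w(N(31), 468)) = 1/(162 + 970) = 1/1132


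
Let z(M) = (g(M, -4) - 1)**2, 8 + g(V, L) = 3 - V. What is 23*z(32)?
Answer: 33212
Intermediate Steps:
g(V, L) = -5 - V (g(V, L) = -8 + (3 - V) = -5 - V)
z(M) = (-6 - M)**2 (z(M) = ((-5 - M) - 1)**2 = (-6 - M)**2)
23*z(32) = 23*(6 + 32)**2 = 23*38**2 = 23*1444 = 33212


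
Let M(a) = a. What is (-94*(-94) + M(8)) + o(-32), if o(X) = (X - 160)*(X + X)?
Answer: 21132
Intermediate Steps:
o(X) = 2*X*(-160 + X) (o(X) = (-160 + X)*(2*X) = 2*X*(-160 + X))
(-94*(-94) + M(8)) + o(-32) = (-94*(-94) + 8) + 2*(-32)*(-160 - 32) = (8836 + 8) + 2*(-32)*(-192) = 8844 + 12288 = 21132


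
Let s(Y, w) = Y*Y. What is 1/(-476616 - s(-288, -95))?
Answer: -1/559560 ≈ -1.7871e-6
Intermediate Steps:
s(Y, w) = Y²
1/(-476616 - s(-288, -95)) = 1/(-476616 - 1*(-288)²) = 1/(-476616 - 1*82944) = 1/(-476616 - 82944) = 1/(-559560) = -1/559560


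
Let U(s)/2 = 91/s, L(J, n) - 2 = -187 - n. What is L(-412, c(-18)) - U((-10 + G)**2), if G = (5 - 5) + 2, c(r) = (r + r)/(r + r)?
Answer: -6043/32 ≈ -188.84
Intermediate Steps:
c(r) = 1 (c(r) = (2*r)/((2*r)) = (2*r)*(1/(2*r)) = 1)
L(J, n) = -185 - n (L(J, n) = 2 + (-187 - n) = -185 - n)
G = 2 (G = 0 + 2 = 2)
U(s) = 182/s (U(s) = 2*(91/s) = 182/s)
L(-412, c(-18)) - U((-10 + G)**2) = (-185 - 1*1) - 182/((-10 + 2)**2) = (-185 - 1) - 182/((-8)**2) = -186 - 182/64 = -186 - 1*91/32 = -186 - 91/32 = -6043/32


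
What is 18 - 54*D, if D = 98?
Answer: -5274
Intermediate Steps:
18 - 54*D = 18 - 54*98 = 18 - 5292 = -5274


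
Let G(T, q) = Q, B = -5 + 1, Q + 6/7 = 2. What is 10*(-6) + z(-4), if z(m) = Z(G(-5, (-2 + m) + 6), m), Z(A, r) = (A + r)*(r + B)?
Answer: -260/7 ≈ -37.143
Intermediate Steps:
Q = 8/7 (Q = -6/7 + 2 = 8/7 ≈ 1.1429)
B = -4
G(T, q) = 8/7
Z(A, r) = (-4 + r)*(A + r) (Z(A, r) = (A + r)*(r - 4) = (A + r)*(-4 + r) = (-4 + r)*(A + r))
z(m) = -32/7 + m² - 20*m/7 (z(m) = m² - 4*8/7 - 4*m + 8*m/7 = m² - 32/7 - 4*m + 8*m/7 = -32/7 + m² - 20*m/7)
10*(-6) + z(-4) = 10*(-6) + (-32/7 + (-4)² - 20/7*(-4)) = -60 + (-32/7 + 16 + 80/7) = -60 + 160/7 = -260/7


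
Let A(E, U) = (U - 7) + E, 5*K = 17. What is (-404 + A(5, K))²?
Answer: 4052169/25 ≈ 1.6209e+5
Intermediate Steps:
K = 17/5 (K = (⅕)*17 = 17/5 ≈ 3.4000)
A(E, U) = -7 + E + U (A(E, U) = (-7 + U) + E = -7 + E + U)
(-404 + A(5, K))² = (-404 + (-7 + 5 + 17/5))² = (-404 + 7/5)² = (-2013/5)² = 4052169/25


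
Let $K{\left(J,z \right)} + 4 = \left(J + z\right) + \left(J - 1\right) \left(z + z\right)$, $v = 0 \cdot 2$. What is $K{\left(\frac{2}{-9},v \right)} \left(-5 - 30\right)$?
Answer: $\frac{1330}{9} \approx 147.78$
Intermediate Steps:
$v = 0$
$K{\left(J,z \right)} = -4 + J + z + 2 z \left(-1 + J\right)$ ($K{\left(J,z \right)} = -4 + \left(\left(J + z\right) + \left(J - 1\right) \left(z + z\right)\right) = -4 + \left(\left(J + z\right) + \left(-1 + J\right) 2 z\right) = -4 + \left(\left(J + z\right) + 2 z \left(-1 + J\right)\right) = -4 + \left(J + z + 2 z \left(-1 + J\right)\right) = -4 + J + z + 2 z \left(-1 + J\right)$)
$K{\left(\frac{2}{-9},v \right)} \left(-5 - 30\right) = \left(-4 + \frac{2}{-9} - 0 + 2 \frac{2}{-9} \cdot 0\right) \left(-5 - 30\right) = \left(-4 + 2 \left(- \frac{1}{9}\right) + 0 + 2 \cdot 2 \left(- \frac{1}{9}\right) 0\right) \left(-35\right) = \left(-4 - \frac{2}{9} + 0 + 2 \left(- \frac{2}{9}\right) 0\right) \left(-35\right) = \left(-4 - \frac{2}{9} + 0 + 0\right) \left(-35\right) = \left(- \frac{38}{9}\right) \left(-35\right) = \frac{1330}{9}$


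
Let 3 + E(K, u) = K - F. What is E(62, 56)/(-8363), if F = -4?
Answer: -63/8363 ≈ -0.0075332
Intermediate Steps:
E(K, u) = 1 + K (E(K, u) = -3 + (K - 1*(-4)) = -3 + (K + 4) = -3 + (4 + K) = 1 + K)
E(62, 56)/(-8363) = (1 + 62)/(-8363) = 63*(-1/8363) = -63/8363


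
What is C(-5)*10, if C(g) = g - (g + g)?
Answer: 50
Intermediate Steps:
C(g) = -g (C(g) = g - 2*g = -g)
C(-5)*10 = -1*(-5)*10 = 5*10 = 50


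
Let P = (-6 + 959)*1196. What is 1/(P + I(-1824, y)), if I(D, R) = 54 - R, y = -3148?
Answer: 1/1142990 ≈ 8.7490e-7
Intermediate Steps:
P = 1139788 (P = 953*1196 = 1139788)
1/(P + I(-1824, y)) = 1/(1139788 + (54 - 1*(-3148))) = 1/(1139788 + (54 + 3148)) = 1/(1139788 + 3202) = 1/1142990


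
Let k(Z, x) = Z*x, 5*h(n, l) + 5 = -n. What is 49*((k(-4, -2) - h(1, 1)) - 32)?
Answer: -5586/5 ≈ -1117.2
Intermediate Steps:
h(n, l) = -1 - n/5 (h(n, l) = -1 + (-n)/5 = -1 - n/5)
49*((k(-4, -2) - h(1, 1)) - 32) = 49*((-4*(-2) - (-1 - ⅕*1)) - 32) = 49*((8 - (-1 - ⅕)) - 32) = 49*((8 - 1*(-6/5)) - 32) = 49*((8 + 6/5) - 32) = 49*(46/5 - 32) = 49*(-114/5) = -5586/5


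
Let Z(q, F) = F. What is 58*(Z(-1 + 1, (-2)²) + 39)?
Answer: 2494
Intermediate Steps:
58*(Z(-1 + 1, (-2)²) + 39) = 58*((-2)² + 39) = 58*(4 + 39) = 58*43 = 2494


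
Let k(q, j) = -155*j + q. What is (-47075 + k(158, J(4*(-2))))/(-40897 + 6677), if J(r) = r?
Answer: 45677/34220 ≈ 1.3348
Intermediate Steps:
k(q, j) = q - 155*j
(-47075 + k(158, J(4*(-2))))/(-40897 + 6677) = (-47075 + (158 - 620*(-2)))/(-40897 + 6677) = (-47075 + (158 - 155*(-8)))/(-34220) = (-47075 + (158 + 1240))*(-1/34220) = (-47075 + 1398)*(-1/34220) = -45677*(-1/34220) = 45677/34220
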